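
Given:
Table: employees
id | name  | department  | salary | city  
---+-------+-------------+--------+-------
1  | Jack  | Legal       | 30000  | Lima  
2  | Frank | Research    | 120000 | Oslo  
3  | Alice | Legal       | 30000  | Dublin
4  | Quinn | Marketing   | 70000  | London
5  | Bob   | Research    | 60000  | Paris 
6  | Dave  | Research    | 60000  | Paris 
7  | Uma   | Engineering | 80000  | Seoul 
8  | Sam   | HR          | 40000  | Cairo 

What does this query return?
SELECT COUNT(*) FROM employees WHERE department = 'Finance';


Counting rows where department = 'Finance'


0


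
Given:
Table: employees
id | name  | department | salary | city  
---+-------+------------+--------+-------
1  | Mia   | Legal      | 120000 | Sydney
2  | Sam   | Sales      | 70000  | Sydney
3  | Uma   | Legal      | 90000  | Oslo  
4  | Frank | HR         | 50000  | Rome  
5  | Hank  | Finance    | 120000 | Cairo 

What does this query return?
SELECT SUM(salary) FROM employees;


SUM(salary) = 120000 + 70000 + 90000 + 50000 + 120000 = 450000

450000


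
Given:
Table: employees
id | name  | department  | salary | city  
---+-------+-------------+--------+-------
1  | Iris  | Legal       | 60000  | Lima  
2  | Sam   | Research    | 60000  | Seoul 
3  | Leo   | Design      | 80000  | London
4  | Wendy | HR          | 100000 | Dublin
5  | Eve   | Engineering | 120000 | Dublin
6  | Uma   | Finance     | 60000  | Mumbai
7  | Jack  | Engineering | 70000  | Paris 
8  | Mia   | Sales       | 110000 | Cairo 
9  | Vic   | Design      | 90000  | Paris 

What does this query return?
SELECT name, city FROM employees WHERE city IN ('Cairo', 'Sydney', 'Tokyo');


Filtering: city IN ('Cairo', 'Sydney', 'Tokyo')
Matching: 1 rows

1 rows:
Mia, Cairo


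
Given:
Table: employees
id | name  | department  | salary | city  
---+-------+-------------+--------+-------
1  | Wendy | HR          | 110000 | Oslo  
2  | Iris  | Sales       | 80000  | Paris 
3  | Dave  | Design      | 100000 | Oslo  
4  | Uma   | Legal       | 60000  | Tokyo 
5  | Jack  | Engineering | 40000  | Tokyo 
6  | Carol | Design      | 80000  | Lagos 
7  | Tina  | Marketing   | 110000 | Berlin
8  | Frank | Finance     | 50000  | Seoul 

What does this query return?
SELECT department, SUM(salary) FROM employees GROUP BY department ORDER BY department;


Summing salary within each department:
  Design: 100000 + 80000 = 180000
  Engineering: 40000 = 40000
  Finance: 50000 = 50000
  HR: 110000 = 110000
  Legal: 60000 = 60000
  Marketing: 110000 = 110000
  Sales: 80000 = 80000


7 groups:
Design, 180000
Engineering, 40000
Finance, 50000
HR, 110000
Legal, 60000
Marketing, 110000
Sales, 80000


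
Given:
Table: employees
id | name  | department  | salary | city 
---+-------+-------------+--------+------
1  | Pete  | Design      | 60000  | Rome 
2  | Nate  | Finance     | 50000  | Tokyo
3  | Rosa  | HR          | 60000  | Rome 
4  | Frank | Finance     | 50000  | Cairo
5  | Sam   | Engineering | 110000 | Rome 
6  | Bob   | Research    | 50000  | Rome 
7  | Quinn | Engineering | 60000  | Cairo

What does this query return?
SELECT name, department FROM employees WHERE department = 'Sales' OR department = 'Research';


Filtering: department = 'Sales' OR 'Research'
Matching: 1 rows

1 rows:
Bob, Research


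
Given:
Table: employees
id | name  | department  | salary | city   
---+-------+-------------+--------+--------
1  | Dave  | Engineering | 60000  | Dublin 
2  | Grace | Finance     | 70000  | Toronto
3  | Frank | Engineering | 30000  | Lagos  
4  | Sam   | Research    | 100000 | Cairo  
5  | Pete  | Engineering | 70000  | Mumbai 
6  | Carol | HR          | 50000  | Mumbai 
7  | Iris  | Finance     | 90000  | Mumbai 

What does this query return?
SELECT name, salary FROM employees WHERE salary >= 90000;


Filtering: salary >= 90000
Matching: 2 rows

2 rows:
Sam, 100000
Iris, 90000


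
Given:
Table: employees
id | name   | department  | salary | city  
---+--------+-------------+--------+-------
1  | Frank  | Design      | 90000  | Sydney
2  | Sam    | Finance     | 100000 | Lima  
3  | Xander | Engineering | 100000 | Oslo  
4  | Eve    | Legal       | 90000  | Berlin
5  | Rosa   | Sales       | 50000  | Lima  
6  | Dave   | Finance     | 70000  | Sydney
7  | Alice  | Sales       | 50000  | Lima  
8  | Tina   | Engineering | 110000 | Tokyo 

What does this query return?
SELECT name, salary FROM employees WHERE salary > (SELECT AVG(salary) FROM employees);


Subquery: AVG(salary) = 82500.0
Filtering: salary > 82500.0
  Frank (90000) -> MATCH
  Sam (100000) -> MATCH
  Xander (100000) -> MATCH
  Eve (90000) -> MATCH
  Tina (110000) -> MATCH


5 rows:
Frank, 90000
Sam, 100000
Xander, 100000
Eve, 90000
Tina, 110000


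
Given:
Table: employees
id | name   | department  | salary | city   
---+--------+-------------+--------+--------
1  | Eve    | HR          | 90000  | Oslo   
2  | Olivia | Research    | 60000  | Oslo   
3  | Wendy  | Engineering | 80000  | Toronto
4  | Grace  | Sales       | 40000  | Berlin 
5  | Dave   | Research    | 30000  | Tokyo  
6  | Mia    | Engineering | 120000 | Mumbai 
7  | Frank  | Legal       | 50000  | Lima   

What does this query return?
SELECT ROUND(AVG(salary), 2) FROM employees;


SUM(salary) = 470000
COUNT = 7
ROUND(AVG, 2) = ROUND(470000 / 7, 2) = 67142.86

67142.86


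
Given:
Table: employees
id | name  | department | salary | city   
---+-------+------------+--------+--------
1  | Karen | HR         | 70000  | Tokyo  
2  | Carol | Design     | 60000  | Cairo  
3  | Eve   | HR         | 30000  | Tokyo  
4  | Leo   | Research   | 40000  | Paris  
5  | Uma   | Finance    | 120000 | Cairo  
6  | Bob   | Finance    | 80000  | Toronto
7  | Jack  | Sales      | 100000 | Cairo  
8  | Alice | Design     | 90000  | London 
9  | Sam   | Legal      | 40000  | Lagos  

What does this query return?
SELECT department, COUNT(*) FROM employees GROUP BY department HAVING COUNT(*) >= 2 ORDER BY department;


Groups with count >= 2:
  Design: 2 -> PASS
  Finance: 2 -> PASS
  HR: 2 -> PASS
  Legal: 1 -> filtered out
  Research: 1 -> filtered out
  Sales: 1 -> filtered out


3 groups:
Design, 2
Finance, 2
HR, 2


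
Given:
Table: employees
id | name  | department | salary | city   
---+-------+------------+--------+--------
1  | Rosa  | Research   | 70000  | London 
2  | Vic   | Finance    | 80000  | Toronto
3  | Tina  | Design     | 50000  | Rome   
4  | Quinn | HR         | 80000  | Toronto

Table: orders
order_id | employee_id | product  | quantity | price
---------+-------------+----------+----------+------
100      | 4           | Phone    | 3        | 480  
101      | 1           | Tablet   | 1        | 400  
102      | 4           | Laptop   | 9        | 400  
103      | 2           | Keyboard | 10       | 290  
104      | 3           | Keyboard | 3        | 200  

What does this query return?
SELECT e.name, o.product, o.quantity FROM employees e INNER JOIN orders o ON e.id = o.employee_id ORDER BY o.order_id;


Joining employees.id = orders.employee_id:
  employee Quinn (id=4) -> order Phone
  employee Rosa (id=1) -> order Tablet
  employee Quinn (id=4) -> order Laptop
  employee Vic (id=2) -> order Keyboard
  employee Tina (id=3) -> order Keyboard


5 rows:
Quinn, Phone, 3
Rosa, Tablet, 1
Quinn, Laptop, 9
Vic, Keyboard, 10
Tina, Keyboard, 3


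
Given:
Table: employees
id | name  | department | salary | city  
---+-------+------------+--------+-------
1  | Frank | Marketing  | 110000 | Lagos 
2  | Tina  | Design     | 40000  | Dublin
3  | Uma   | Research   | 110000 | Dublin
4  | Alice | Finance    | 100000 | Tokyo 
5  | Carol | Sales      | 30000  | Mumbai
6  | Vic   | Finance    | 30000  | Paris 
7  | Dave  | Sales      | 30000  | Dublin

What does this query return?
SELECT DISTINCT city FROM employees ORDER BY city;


All 'city' values (row order): Lagos, Dublin, Dublin, Tokyo, Mumbai, Paris, Dublin
Removing duplicates leaves 5 unique value(s).

5 values:
Dublin
Lagos
Mumbai
Paris
Tokyo


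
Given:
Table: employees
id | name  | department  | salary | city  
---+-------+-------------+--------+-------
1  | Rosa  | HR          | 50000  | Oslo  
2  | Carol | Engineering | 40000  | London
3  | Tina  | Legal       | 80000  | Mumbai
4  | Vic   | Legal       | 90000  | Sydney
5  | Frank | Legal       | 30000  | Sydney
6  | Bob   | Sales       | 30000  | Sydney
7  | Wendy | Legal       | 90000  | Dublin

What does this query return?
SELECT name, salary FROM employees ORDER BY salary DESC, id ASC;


Sorting by salary DESC, then id ASC for ties

7 rows:
Vic, 90000
Wendy, 90000
Tina, 80000
Rosa, 50000
Carol, 40000
Frank, 30000
Bob, 30000


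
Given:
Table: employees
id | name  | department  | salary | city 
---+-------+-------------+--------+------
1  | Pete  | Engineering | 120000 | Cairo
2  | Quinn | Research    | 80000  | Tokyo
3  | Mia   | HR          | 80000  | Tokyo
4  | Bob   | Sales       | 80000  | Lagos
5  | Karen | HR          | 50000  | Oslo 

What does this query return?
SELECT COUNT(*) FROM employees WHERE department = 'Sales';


Counting rows where department = 'Sales'
  Bob -> MATCH


1


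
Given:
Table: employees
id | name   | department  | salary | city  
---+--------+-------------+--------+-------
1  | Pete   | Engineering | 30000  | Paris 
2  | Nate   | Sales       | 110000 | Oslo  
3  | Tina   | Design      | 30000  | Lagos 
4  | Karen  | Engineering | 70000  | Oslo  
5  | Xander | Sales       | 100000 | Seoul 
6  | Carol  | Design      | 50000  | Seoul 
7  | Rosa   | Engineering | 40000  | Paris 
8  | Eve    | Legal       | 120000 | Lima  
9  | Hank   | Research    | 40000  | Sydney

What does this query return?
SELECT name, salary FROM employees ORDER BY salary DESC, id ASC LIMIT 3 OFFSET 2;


Sort by salary DESC (id ASC tiebreak), then skip 2 and take 3
Rows 3 through 5

3 rows:
Xander, 100000
Karen, 70000
Carol, 50000


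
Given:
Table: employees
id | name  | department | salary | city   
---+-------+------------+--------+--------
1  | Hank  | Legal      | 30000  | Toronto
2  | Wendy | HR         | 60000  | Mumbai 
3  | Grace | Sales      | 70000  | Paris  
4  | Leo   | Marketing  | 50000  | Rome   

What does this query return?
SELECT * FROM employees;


SELECT * returns all 4 rows with all columns

4 rows:
1, Hank, Legal, 30000, Toronto
2, Wendy, HR, 60000, Mumbai
3, Grace, Sales, 70000, Paris
4, Leo, Marketing, 50000, Rome


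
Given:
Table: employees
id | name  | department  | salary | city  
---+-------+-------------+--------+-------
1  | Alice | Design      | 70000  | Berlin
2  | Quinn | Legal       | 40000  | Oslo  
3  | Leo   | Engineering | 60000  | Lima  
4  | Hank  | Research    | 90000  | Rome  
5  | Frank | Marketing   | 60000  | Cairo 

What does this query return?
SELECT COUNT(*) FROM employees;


COUNT(*) counts all rows

5


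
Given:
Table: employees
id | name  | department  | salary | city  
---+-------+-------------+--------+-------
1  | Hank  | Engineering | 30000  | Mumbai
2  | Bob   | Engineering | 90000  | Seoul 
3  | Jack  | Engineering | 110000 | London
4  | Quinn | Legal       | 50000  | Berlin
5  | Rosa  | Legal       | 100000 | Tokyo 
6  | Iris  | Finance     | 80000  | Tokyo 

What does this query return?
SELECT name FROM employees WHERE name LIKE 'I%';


LIKE 'I%' matches names starting with 'I'
Matching: 1

1 rows:
Iris


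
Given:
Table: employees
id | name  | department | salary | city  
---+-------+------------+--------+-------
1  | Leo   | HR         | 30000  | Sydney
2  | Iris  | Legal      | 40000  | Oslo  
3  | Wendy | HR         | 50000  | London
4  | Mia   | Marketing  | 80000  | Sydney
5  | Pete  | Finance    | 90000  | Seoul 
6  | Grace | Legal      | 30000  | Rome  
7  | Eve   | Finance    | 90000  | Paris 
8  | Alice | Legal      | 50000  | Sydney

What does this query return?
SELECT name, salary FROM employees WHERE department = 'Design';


Filtering: department = 'Design'
Matching rows: 0

Empty result set (0 rows)


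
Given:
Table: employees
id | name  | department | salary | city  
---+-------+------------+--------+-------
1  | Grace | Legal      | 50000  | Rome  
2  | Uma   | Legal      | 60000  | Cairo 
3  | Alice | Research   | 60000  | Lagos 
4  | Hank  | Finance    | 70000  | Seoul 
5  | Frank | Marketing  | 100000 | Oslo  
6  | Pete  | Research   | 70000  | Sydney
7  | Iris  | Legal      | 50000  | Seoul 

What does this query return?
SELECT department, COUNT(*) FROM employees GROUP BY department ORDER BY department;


Assigning each row to its department group:
  Grace -> Legal
  Uma -> Legal
  Alice -> Research
  Hank -> Finance
  Frank -> Marketing
  Pete -> Research
  Iris -> Legal


4 groups:
Finance, 1
Legal, 3
Marketing, 1
Research, 2


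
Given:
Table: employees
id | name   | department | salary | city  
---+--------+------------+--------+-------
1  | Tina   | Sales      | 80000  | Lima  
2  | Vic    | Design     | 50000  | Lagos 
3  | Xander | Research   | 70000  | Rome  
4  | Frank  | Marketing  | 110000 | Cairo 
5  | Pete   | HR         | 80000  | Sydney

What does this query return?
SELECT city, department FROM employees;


Projecting columns: city, department

5 rows:
Lima, Sales
Lagos, Design
Rome, Research
Cairo, Marketing
Sydney, HR


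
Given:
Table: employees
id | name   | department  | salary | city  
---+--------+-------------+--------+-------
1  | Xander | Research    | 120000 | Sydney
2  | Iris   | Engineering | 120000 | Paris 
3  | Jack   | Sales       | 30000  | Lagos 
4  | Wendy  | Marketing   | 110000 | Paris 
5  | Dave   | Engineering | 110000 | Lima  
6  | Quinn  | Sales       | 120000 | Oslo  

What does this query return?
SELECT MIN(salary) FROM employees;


Salaries: 120000, 120000, 30000, 110000, 110000, 120000
MIN = 30000

30000


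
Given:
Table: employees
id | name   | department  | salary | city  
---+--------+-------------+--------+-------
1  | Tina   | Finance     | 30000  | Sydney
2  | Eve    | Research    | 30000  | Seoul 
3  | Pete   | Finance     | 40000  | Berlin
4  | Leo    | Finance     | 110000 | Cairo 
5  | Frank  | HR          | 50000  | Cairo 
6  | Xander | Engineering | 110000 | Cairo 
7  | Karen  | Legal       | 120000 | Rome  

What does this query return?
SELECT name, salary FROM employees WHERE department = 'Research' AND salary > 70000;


Filtering: department = 'Research' AND salary > 70000
Matching: 0 rows

Empty result set (0 rows)


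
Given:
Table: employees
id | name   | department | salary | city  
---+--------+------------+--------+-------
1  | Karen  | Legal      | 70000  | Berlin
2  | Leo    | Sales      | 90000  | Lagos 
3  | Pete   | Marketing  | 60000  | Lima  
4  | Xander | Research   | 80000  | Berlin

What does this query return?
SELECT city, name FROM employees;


Projecting columns: city, name

4 rows:
Berlin, Karen
Lagos, Leo
Lima, Pete
Berlin, Xander


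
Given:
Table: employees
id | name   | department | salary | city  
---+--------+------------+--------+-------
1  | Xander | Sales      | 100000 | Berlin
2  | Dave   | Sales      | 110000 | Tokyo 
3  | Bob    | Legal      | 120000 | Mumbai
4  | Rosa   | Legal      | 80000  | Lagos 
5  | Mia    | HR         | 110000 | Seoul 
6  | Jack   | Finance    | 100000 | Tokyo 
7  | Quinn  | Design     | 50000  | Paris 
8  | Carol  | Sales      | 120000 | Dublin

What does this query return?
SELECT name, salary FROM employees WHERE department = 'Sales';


Filtering: department = 'Sales'
Matching rows: 3

3 rows:
Xander, 100000
Dave, 110000
Carol, 120000


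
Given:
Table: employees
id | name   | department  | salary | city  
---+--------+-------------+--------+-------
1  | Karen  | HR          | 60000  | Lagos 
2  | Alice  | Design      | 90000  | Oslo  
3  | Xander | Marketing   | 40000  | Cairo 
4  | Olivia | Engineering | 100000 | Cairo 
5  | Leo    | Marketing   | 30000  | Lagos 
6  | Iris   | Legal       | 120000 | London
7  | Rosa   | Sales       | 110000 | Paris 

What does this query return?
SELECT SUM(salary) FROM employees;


SUM(salary) = 60000 + 90000 + 40000 + 100000 + 30000 + 120000 + 110000 = 550000

550000


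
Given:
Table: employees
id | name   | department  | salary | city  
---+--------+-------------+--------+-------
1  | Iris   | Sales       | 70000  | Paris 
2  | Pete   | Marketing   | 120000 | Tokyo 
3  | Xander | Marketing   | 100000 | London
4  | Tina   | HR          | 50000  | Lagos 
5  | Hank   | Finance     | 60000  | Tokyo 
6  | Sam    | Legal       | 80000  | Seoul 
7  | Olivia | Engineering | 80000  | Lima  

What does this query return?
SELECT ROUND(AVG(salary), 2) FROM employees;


SUM(salary) = 560000
COUNT = 7
ROUND(AVG, 2) = ROUND(560000 / 7, 2) = 80000.0

80000.0


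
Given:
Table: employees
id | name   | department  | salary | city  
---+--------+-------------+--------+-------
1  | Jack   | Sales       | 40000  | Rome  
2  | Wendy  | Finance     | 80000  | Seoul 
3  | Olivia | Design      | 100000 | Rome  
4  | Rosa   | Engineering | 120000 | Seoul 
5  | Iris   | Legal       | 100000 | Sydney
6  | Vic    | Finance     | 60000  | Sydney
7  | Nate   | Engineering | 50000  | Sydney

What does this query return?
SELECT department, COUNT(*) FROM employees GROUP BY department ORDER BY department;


Assigning each row to its department group:
  Jack -> Sales
  Wendy -> Finance
  Olivia -> Design
  Rosa -> Engineering
  Iris -> Legal
  Vic -> Finance
  Nate -> Engineering


5 groups:
Design, 1
Engineering, 2
Finance, 2
Legal, 1
Sales, 1


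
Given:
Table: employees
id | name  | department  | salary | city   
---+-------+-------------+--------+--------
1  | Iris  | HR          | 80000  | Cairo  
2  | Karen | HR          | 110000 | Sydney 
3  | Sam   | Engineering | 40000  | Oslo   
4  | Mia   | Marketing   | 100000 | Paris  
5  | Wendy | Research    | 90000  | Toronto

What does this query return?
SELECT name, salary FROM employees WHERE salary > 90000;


Filtering: salary > 90000
Matching: 2 rows

2 rows:
Karen, 110000
Mia, 100000


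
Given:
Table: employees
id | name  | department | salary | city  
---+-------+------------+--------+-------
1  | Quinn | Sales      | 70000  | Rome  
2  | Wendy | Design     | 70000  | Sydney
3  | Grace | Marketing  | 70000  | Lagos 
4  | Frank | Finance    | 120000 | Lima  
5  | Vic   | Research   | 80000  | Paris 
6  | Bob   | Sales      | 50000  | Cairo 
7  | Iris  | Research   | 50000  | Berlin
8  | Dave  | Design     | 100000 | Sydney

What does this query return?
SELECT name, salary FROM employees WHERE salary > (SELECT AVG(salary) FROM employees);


Subquery: AVG(salary) = 76250.0
Filtering: salary > 76250.0
  Frank (120000) -> MATCH
  Vic (80000) -> MATCH
  Dave (100000) -> MATCH


3 rows:
Frank, 120000
Vic, 80000
Dave, 100000


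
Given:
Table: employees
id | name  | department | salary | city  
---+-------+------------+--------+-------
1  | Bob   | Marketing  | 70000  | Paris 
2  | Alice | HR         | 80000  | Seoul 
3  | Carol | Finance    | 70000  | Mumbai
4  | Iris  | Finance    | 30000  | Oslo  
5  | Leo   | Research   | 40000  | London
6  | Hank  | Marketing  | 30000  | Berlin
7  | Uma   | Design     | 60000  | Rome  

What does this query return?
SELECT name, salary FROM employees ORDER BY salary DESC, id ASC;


Sorting by salary DESC, then id ASC for ties

7 rows:
Alice, 80000
Bob, 70000
Carol, 70000
Uma, 60000
Leo, 40000
Iris, 30000
Hank, 30000


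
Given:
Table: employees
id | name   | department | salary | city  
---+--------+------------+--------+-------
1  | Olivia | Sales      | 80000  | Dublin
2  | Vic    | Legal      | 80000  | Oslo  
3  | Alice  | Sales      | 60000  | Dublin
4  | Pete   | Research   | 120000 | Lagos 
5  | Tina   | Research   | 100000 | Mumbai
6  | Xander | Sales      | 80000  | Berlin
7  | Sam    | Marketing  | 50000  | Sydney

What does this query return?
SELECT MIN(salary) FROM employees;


Salaries: 80000, 80000, 60000, 120000, 100000, 80000, 50000
MIN = 50000

50000


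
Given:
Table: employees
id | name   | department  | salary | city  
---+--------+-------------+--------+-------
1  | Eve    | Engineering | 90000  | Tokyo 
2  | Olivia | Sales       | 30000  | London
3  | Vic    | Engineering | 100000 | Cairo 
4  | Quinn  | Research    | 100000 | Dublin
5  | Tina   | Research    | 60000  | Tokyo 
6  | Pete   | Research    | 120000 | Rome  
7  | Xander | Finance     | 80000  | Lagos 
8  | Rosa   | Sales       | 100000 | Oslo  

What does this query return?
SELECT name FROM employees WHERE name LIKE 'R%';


LIKE 'R%' matches names starting with 'R'
Matching: 1

1 rows:
Rosa


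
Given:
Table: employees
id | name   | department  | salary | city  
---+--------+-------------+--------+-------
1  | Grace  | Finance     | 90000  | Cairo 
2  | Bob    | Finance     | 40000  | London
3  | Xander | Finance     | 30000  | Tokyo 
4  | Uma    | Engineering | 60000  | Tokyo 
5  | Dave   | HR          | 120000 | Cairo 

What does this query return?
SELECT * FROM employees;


SELECT * returns all 5 rows with all columns

5 rows:
1, Grace, Finance, 90000, Cairo
2, Bob, Finance, 40000, London
3, Xander, Finance, 30000, Tokyo
4, Uma, Engineering, 60000, Tokyo
5, Dave, HR, 120000, Cairo


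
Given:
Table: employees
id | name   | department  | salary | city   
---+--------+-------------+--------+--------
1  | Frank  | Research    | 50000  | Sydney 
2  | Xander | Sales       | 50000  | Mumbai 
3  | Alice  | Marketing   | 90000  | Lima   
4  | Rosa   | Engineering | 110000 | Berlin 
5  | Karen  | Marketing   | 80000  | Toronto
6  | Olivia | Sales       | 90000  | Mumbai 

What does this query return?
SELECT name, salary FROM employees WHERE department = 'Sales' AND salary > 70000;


Filtering: department = 'Sales' AND salary > 70000
Matching: 1 rows

1 rows:
Olivia, 90000


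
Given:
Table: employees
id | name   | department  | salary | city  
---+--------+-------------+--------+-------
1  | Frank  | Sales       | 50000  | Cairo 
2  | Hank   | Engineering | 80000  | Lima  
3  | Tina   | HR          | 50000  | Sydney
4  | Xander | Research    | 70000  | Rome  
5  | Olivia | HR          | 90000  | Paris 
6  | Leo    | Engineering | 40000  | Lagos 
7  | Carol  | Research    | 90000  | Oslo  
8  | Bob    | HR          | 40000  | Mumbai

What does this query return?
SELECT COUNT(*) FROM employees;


COUNT(*) counts all rows

8


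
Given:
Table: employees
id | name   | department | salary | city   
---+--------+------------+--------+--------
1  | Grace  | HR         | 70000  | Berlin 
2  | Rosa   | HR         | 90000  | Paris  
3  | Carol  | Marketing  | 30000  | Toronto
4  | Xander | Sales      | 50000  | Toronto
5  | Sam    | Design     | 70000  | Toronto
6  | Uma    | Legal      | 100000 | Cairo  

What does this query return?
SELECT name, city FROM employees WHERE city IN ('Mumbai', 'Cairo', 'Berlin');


Filtering: city IN ('Mumbai', 'Cairo', 'Berlin')
Matching: 2 rows

2 rows:
Grace, Berlin
Uma, Cairo


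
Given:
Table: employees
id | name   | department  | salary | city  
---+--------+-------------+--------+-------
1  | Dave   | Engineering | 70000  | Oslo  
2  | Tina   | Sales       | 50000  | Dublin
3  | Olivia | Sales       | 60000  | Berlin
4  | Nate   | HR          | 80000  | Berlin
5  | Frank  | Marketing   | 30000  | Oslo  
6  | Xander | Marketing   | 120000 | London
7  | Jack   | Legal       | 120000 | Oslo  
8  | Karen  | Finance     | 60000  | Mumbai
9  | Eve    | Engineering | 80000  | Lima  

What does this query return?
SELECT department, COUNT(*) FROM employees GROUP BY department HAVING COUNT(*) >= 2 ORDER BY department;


Groups with count >= 2:
  Engineering: 2 -> PASS
  Marketing: 2 -> PASS
  Sales: 2 -> PASS
  Finance: 1 -> filtered out
  HR: 1 -> filtered out
  Legal: 1 -> filtered out


3 groups:
Engineering, 2
Marketing, 2
Sales, 2


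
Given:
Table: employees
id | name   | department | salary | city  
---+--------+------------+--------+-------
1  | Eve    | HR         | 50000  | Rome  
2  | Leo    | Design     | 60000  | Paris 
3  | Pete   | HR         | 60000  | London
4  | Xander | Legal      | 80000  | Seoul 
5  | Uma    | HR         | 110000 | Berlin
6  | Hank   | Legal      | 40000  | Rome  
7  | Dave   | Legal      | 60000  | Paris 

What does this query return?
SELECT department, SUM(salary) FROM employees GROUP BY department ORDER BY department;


Summing salary within each department:
  Design: 60000 = 60000
  HR: 50000 + 60000 + 110000 = 220000
  Legal: 80000 + 40000 + 60000 = 180000


3 groups:
Design, 60000
HR, 220000
Legal, 180000


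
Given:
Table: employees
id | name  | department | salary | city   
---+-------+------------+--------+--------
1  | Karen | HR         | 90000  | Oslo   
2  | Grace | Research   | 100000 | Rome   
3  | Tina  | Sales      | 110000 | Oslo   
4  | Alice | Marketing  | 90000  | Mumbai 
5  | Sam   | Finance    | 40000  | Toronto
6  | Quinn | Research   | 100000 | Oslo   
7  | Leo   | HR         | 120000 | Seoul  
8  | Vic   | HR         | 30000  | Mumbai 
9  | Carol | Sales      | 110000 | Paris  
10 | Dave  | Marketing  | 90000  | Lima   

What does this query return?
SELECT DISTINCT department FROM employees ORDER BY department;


All 'department' values (row order): HR, Research, Sales, Marketing, Finance, Research, HR, HR, Sales, Marketing
Removing duplicates leaves 5 unique value(s).

5 values:
Finance
HR
Marketing
Research
Sales


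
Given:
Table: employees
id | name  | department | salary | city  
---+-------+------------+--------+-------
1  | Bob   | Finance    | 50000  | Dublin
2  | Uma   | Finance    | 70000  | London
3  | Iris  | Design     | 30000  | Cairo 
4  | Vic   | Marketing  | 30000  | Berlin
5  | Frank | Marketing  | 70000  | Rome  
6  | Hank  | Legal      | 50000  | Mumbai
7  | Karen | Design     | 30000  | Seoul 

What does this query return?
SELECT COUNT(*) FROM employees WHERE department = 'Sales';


Counting rows where department = 'Sales'


0


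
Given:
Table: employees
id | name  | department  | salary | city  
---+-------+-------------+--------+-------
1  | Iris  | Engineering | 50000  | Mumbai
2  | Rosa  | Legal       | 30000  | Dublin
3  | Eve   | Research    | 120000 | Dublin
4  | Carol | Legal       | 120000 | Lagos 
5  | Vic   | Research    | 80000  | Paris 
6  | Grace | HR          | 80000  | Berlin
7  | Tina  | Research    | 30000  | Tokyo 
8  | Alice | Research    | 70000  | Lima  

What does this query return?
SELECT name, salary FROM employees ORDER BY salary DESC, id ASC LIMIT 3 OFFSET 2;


Sort by salary DESC (id ASC tiebreak), then skip 2 and take 3
Rows 3 through 5

3 rows:
Vic, 80000
Grace, 80000
Alice, 70000


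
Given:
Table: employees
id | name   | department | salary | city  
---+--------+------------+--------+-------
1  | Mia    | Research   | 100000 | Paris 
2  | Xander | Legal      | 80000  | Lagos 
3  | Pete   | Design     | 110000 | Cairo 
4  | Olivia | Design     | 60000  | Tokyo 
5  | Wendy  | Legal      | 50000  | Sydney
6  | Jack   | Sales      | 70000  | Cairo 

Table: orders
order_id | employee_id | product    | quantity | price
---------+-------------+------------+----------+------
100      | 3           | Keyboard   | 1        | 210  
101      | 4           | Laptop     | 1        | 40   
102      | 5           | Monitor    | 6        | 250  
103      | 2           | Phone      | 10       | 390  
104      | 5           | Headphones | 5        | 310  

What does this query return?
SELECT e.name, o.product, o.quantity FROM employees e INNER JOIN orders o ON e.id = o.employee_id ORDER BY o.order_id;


Joining employees.id = orders.employee_id:
  employee Pete (id=3) -> order Keyboard
  employee Olivia (id=4) -> order Laptop
  employee Wendy (id=5) -> order Monitor
  employee Xander (id=2) -> order Phone
  employee Wendy (id=5) -> order Headphones


5 rows:
Pete, Keyboard, 1
Olivia, Laptop, 1
Wendy, Monitor, 6
Xander, Phone, 10
Wendy, Headphones, 5


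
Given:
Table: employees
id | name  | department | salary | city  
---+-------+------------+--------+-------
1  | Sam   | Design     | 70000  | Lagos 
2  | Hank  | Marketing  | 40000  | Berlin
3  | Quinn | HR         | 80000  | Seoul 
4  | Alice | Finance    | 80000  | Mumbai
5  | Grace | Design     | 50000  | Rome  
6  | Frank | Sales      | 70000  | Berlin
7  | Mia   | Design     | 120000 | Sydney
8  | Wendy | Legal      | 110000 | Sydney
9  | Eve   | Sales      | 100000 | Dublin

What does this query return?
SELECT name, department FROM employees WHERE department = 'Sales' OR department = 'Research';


Filtering: department = 'Sales' OR 'Research'
Matching: 2 rows

2 rows:
Frank, Sales
Eve, Sales


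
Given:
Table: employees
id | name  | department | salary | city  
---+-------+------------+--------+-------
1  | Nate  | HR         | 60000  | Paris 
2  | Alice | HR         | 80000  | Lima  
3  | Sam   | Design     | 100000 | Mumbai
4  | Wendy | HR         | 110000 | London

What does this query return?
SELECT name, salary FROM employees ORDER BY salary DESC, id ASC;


Sorting by salary DESC, then id ASC for ties

4 rows:
Wendy, 110000
Sam, 100000
Alice, 80000
Nate, 60000


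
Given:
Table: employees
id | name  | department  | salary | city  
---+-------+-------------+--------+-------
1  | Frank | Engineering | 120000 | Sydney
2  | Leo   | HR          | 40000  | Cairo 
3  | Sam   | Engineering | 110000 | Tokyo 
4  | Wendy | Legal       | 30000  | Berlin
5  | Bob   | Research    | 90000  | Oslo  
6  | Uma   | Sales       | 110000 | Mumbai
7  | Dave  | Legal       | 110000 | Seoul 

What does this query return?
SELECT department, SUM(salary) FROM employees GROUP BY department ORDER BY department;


Summing salary within each department:
  Engineering: 120000 + 110000 = 230000
  HR: 40000 = 40000
  Legal: 30000 + 110000 = 140000
  Research: 90000 = 90000
  Sales: 110000 = 110000


5 groups:
Engineering, 230000
HR, 40000
Legal, 140000
Research, 90000
Sales, 110000


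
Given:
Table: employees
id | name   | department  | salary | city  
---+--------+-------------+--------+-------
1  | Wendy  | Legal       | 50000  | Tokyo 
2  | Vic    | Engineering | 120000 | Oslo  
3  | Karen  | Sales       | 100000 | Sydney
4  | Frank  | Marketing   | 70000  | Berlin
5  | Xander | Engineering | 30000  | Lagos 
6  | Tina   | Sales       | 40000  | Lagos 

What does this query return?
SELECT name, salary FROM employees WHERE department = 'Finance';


Filtering: department = 'Finance'
Matching rows: 0

Empty result set (0 rows)


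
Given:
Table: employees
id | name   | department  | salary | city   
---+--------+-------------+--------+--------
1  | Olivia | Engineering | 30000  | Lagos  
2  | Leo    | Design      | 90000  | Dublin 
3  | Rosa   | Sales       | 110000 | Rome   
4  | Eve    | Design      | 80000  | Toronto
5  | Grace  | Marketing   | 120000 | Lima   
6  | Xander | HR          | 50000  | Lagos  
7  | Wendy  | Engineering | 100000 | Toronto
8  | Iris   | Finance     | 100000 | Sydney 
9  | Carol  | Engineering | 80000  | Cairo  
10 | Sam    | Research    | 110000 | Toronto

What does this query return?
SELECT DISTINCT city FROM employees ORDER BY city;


All 'city' values (row order): Lagos, Dublin, Rome, Toronto, Lima, Lagos, Toronto, Sydney, Cairo, Toronto
Removing duplicates leaves 7 unique value(s).

7 values:
Cairo
Dublin
Lagos
Lima
Rome
Sydney
Toronto


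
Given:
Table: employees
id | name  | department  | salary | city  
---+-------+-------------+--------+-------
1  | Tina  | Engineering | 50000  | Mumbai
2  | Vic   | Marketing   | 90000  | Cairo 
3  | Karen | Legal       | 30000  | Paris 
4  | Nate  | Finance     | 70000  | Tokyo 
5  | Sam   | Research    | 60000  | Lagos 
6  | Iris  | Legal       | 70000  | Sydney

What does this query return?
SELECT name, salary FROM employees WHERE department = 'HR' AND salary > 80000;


Filtering: department = 'HR' AND salary > 80000
Matching: 0 rows

Empty result set (0 rows)


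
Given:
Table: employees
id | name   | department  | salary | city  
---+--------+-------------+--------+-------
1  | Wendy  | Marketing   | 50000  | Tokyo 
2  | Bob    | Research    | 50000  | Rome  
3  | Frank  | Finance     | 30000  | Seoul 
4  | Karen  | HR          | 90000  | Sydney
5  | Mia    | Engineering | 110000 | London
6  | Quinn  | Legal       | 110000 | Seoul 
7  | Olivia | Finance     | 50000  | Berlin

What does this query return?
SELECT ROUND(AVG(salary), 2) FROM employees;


SUM(salary) = 490000
COUNT = 7
ROUND(AVG, 2) = ROUND(490000 / 7, 2) = 70000.0

70000.0


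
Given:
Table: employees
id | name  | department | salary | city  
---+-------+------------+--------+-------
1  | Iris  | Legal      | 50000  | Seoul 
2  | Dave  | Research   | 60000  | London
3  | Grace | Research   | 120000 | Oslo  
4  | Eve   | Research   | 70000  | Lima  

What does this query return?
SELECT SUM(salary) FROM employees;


SUM(salary) = 50000 + 60000 + 120000 + 70000 = 300000

300000


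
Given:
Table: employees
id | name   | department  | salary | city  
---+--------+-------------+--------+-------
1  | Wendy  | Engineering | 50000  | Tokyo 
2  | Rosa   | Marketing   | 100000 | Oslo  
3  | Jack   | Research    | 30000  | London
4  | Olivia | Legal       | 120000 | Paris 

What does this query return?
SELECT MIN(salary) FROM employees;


Salaries: 50000, 100000, 30000, 120000
MIN = 30000

30000


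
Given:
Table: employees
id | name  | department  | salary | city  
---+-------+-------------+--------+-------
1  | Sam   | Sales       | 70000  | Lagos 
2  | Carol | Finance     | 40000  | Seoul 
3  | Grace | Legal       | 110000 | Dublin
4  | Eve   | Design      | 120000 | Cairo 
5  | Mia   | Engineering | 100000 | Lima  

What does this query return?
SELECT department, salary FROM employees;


Projecting columns: department, salary

5 rows:
Sales, 70000
Finance, 40000
Legal, 110000
Design, 120000
Engineering, 100000


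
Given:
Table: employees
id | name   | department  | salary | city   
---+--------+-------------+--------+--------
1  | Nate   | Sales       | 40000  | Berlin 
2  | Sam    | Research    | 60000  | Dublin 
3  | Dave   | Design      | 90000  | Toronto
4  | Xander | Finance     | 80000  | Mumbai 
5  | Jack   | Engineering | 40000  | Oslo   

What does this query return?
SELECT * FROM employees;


SELECT * returns all 5 rows with all columns

5 rows:
1, Nate, Sales, 40000, Berlin
2, Sam, Research, 60000, Dublin
3, Dave, Design, 90000, Toronto
4, Xander, Finance, 80000, Mumbai
5, Jack, Engineering, 40000, Oslo


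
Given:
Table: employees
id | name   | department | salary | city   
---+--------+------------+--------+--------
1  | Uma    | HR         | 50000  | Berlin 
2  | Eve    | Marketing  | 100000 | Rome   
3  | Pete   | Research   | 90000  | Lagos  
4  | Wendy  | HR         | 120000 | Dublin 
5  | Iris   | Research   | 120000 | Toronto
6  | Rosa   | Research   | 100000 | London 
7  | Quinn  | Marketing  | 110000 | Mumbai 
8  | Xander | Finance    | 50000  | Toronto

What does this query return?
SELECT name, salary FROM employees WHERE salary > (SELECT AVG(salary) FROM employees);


Subquery: AVG(salary) = 92500.0
Filtering: salary > 92500.0
  Eve (100000) -> MATCH
  Wendy (120000) -> MATCH
  Iris (120000) -> MATCH
  Rosa (100000) -> MATCH
  Quinn (110000) -> MATCH


5 rows:
Eve, 100000
Wendy, 120000
Iris, 120000
Rosa, 100000
Quinn, 110000


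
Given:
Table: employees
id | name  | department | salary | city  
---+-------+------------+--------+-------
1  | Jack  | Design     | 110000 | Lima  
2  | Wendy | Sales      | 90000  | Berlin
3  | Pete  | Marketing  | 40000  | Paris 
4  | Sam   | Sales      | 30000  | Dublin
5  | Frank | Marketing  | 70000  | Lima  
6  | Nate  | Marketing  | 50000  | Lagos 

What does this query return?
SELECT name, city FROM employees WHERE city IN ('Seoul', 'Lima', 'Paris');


Filtering: city IN ('Seoul', 'Lima', 'Paris')
Matching: 3 rows

3 rows:
Jack, Lima
Pete, Paris
Frank, Lima


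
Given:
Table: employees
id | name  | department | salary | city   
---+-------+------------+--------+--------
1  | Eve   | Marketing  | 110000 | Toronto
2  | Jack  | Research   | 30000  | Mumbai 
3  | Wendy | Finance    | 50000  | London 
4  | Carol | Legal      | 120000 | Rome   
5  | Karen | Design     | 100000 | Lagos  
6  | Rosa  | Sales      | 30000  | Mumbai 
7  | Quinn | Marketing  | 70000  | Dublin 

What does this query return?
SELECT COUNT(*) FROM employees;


COUNT(*) counts all rows

7


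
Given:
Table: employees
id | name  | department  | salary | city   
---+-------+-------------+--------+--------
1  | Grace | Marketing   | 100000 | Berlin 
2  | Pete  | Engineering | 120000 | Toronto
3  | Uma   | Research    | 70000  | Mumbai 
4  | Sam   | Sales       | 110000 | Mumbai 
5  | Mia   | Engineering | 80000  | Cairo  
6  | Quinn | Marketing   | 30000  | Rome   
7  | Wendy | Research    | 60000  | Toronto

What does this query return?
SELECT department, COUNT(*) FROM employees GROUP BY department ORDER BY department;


Assigning each row to its department group:
  Grace -> Marketing
  Pete -> Engineering
  Uma -> Research
  Sam -> Sales
  Mia -> Engineering
  Quinn -> Marketing
  Wendy -> Research


4 groups:
Engineering, 2
Marketing, 2
Research, 2
Sales, 1


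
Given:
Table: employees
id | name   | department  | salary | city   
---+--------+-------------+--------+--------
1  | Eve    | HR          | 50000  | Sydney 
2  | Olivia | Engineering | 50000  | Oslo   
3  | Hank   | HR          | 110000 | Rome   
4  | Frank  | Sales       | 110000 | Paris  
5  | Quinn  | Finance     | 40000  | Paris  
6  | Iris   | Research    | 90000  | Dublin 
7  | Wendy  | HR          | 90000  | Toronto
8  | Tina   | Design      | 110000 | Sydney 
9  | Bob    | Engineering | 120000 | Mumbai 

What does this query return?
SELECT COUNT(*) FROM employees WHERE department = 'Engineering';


Counting rows where department = 'Engineering'
  Olivia -> MATCH
  Bob -> MATCH


2


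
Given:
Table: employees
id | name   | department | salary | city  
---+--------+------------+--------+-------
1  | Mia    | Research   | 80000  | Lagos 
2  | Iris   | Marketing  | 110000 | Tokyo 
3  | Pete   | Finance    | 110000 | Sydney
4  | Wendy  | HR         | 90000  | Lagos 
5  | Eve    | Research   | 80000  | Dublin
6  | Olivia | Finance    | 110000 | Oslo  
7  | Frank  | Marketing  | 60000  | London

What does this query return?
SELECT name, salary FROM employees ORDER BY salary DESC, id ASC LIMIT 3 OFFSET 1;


Sort by salary DESC (id ASC tiebreak), then skip 1 and take 3
Rows 2 through 4

3 rows:
Pete, 110000
Olivia, 110000
Wendy, 90000


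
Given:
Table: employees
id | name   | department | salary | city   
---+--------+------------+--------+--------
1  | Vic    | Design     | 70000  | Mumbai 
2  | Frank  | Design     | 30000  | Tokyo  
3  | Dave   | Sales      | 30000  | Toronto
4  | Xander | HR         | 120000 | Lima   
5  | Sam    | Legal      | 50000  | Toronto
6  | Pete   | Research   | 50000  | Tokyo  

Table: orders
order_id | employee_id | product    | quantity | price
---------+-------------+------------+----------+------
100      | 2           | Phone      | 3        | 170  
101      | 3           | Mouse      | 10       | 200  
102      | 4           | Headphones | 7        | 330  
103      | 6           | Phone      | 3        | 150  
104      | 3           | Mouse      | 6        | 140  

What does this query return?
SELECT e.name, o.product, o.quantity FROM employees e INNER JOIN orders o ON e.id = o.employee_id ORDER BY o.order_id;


Joining employees.id = orders.employee_id:
  employee Frank (id=2) -> order Phone
  employee Dave (id=3) -> order Mouse
  employee Xander (id=4) -> order Headphones
  employee Pete (id=6) -> order Phone
  employee Dave (id=3) -> order Mouse


5 rows:
Frank, Phone, 3
Dave, Mouse, 10
Xander, Headphones, 7
Pete, Phone, 3
Dave, Mouse, 6


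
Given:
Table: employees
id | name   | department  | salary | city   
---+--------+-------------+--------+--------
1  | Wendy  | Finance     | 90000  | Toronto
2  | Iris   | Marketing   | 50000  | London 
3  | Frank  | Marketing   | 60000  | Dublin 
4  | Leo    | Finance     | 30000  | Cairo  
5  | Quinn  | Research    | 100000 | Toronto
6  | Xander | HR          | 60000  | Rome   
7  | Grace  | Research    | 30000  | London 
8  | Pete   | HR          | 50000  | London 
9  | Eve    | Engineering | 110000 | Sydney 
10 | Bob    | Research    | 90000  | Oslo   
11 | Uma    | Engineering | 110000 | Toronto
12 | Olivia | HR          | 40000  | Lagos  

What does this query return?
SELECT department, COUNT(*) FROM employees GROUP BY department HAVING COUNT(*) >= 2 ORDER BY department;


Groups with count >= 2:
  Engineering: 2 -> PASS
  Finance: 2 -> PASS
  HR: 3 -> PASS
  Marketing: 2 -> PASS
  Research: 3 -> PASS


5 groups:
Engineering, 2
Finance, 2
HR, 3
Marketing, 2
Research, 3
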